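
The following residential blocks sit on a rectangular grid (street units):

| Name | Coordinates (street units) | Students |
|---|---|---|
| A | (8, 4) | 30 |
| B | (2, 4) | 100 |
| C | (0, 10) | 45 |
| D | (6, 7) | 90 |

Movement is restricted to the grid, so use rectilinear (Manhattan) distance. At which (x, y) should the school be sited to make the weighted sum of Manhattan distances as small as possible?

Manhattan distance separates: Σwᵢ(|x−xᵢ|+|y−yᵢ|) = Σwᵢ|x−xᵢ| + Σwᵢ|y−yᵢ|, so x and y are optimised independently as 1-D weighted medians.
Total weight W = 265; half = 132.5.
x-coordinate, sorted with cumulative weight:
  x=0 (C, w=45) cum 45
  x=2 (B, w=100) cum 145  ← median
  x=6 (D, w=90) cum 235
  x=8 (A, w=30) cum 265
⇒ x* = 2
y-coordinate, sorted with cumulative weight:
  y=4 (A, w=30) cum 30
  y=4 (B, w=100) cum 130
  y=7 (D, w=90) cum 220  ← median
  y=10 (C, w=45) cum 265
⇒ y* = 7

(2, 7)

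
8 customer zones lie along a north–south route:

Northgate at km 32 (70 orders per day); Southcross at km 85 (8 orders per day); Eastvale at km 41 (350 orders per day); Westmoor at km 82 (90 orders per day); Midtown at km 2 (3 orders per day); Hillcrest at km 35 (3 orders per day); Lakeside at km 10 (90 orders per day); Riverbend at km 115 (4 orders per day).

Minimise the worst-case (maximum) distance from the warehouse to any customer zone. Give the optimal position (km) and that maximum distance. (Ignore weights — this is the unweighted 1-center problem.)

The 1-center on a line is the midpoint of the two extreme points: leftmost at 2, rightmost at 115.
Optimal location = (2 + 115)/2 = 58.5; maximum distance = (115 − 2)/2 = 56.5.

location 58.5, max distance 56.5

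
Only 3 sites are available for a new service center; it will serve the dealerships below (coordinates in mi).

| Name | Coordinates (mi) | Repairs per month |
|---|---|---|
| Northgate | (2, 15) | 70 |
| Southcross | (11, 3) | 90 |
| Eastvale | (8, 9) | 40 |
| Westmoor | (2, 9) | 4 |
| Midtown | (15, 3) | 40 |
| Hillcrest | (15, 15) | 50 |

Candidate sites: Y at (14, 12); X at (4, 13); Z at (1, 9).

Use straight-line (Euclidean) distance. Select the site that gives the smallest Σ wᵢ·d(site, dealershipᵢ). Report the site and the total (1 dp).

Y, total 2557.8 mi

Total weighted distance at each candidate:
  Y (14, 12): total = 2557.8
  X (4, 13): total = 2694.4
  Z (1, 9): total = 3130.2
Minimum is at Y with total 2557.8 mi.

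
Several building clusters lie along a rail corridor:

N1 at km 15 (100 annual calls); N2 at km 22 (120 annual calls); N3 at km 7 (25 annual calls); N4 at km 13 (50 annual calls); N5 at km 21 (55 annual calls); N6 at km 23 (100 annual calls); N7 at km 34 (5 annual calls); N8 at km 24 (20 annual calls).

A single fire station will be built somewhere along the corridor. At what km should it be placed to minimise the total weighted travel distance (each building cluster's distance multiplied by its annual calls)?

For a sum of weighted absolute distances on a line, the optimum is the weighted median (not the mean). Total weight W = 475; half-weight = 237.5.
Sort by position and accumulate weight:
  km 7 (N3, w=25) → cum 25
  km 13 (N4, w=50) → cum 75
  km 15 (N1, w=100) → cum 175
  km 21 (N5, w=55) → cum 230
  km 22 (N2, w=120) → cum 350  ≥ 237.5 → median here
  km 23 (N6, w=100) → cum 450
  km 24 (N8, w=20) → cum 470
  km 34 (N7, w=5) → cum 475
Optimal location: km 22.

x = 22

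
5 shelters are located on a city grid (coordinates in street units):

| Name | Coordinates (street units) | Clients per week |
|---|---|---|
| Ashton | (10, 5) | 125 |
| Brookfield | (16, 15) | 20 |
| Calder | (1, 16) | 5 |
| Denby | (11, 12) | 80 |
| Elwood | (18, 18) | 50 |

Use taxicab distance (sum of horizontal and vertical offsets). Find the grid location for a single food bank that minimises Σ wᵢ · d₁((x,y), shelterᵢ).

Manhattan distance separates: Σwᵢ(|x−xᵢ|+|y−yᵢ|) = Σwᵢ|x−xᵢ| + Σwᵢ|y−yᵢ|, so x and y are optimised independently as 1-D weighted medians.
Total weight W = 280; half = 140.
x-coordinate, sorted with cumulative weight:
  x=1 (Calder, w=5) cum 5
  x=10 (Ashton, w=125) cum 130
  x=11 (Denby, w=80) cum 210  ← median
  x=16 (Brookfield, w=20) cum 230
  x=18 (Elwood, w=50) cum 280
⇒ x* = 11
y-coordinate, sorted with cumulative weight:
  y=5 (Ashton, w=125) cum 125
  y=12 (Denby, w=80) cum 205  ← median
  y=15 (Brookfield, w=20) cum 225
  y=16 (Calder, w=5) cum 230
  y=18 (Elwood, w=50) cum 280
⇒ y* = 12

(11, 12)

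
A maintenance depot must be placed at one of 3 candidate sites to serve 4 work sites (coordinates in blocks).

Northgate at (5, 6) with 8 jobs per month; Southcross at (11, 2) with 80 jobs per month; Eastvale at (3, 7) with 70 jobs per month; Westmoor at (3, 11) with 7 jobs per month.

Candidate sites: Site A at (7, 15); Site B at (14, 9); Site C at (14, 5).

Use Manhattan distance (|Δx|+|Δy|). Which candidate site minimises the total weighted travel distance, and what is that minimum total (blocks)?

Site C, total 1589 blocks

Total weighted distance at each candidate:
  Site A (7, 15): total = 2344
  Site B (14, 9): total = 1897
  Site C (14, 5): total = 1589
Minimum is at Site C with total 1589 blocks.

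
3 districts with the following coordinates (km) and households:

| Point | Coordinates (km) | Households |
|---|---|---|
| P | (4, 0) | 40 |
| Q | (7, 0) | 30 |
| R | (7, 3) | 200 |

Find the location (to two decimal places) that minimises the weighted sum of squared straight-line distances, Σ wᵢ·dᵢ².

The minimiser of Σwᵢ‖p−pᵢ‖² is the weighted centroid p* = (Σwᵢpᵢ)/(Σwᵢ).
Σwᵢ = 270.
Σwᵢxᵢ = 40·4 + 30·7 + 200·7 = 1770.
Σwᵢyᵢ = 40·0 + 30·0 + 200·3 = 600.
x* = 1770/270 = 6.56, y* = 600/270 = 2.22.

(6.56, 2.22)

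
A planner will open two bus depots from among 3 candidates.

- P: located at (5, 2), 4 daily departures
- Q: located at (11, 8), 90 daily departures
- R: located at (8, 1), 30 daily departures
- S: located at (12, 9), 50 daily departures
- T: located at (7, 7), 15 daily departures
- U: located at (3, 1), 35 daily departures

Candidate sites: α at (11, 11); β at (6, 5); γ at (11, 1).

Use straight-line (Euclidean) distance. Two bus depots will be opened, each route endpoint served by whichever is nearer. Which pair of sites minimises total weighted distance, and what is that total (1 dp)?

Evaluate every pair (each demand assigned to the nearer of the two):
  {α, β}: total = 737.2
  {α, γ}: total = 861.0
  {β, γ}: total = 1196.5
Best pair: {α, β} with total 737.2.

{α, β}, total 737.2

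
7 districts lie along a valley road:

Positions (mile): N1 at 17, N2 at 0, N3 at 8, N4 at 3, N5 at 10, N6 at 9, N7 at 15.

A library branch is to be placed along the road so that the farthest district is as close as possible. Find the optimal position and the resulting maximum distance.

location 8.5, max distance 8.5

The 1-center on a line is the midpoint of the two extreme points: leftmost at 0, rightmost at 17.
Optimal location = (0 + 17)/2 = 8.5; maximum distance = (17 − 0)/2 = 8.5.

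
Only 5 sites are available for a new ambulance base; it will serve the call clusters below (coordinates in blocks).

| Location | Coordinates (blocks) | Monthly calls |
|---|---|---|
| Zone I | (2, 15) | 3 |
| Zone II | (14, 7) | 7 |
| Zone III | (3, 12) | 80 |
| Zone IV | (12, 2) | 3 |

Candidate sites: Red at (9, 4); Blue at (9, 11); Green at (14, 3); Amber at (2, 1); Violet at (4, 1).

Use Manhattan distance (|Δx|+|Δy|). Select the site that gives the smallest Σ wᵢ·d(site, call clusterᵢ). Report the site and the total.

Blue, total 692 blocks

Total weighted distance at each candidate:
  Red (9, 4): total = 1245
  Blue (9, 11): total = 692
  Green (14, 3): total = 1709
  Amber (2, 1): total = 1161
  Violet (4, 1): total = 1147
Minimum is at Blue with total 692 blocks.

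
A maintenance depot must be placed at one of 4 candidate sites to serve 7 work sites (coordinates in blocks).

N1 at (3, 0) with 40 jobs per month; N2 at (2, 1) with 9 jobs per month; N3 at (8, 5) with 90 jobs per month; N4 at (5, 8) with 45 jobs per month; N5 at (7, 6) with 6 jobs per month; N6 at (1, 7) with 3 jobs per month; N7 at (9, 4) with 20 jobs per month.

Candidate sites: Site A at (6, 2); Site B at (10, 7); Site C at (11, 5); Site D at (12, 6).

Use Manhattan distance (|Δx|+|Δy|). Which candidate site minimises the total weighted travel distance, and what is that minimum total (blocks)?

Site A, total 1170 blocks

Total weighted distance at each candidate:
  Site A (6, 2): total = 1170
  Site B (10, 7): total = 1447
  Site C (11, 5): total = 1438
  Site D (12, 6): total = 1756
Minimum is at Site A with total 1170 blocks.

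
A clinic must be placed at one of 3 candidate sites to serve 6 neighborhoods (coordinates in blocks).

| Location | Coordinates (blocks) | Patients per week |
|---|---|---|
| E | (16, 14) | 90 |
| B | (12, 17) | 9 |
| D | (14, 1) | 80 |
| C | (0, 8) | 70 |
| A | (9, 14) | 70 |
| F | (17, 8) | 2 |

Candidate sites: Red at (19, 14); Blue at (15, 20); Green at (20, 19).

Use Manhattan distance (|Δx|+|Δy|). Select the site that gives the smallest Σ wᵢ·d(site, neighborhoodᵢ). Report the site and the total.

Red, total 4266 blocks

Total weighted distance at each candidate:
  Red (19, 14): total = 4266
  Blue (15, 20): total = 5042
  Green (20, 19): total = 6138
Minimum is at Red with total 4266 blocks.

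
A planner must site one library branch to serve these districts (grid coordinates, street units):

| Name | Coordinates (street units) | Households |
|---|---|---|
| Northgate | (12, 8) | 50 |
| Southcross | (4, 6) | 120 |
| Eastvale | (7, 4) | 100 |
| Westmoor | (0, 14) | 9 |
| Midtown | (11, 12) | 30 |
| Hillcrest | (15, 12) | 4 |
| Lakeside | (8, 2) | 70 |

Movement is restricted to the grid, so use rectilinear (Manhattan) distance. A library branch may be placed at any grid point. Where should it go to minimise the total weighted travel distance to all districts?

(7, 6)

Manhattan distance separates: Σwᵢ(|x−xᵢ|+|y−yᵢ|) = Σwᵢ|x−xᵢ| + Σwᵢ|y−yᵢ|, so x and y are optimised independently as 1-D weighted medians.
Total weight W = 383; half = 191.5.
x-coordinate, sorted with cumulative weight:
  x=0 (Westmoor, w=9) cum 9
  x=4 (Southcross, w=120) cum 129
  x=7 (Eastvale, w=100) cum 229  ← median
  x=8 (Lakeside, w=70) cum 299
  x=11 (Midtown, w=30) cum 329
  x=12 (Northgate, w=50) cum 379
  x=15 (Hillcrest, w=4) cum 383
⇒ x* = 7
y-coordinate, sorted with cumulative weight:
  y=2 (Lakeside, w=70) cum 70
  y=4 (Eastvale, w=100) cum 170
  y=6 (Southcross, w=120) cum 290  ← median
  y=8 (Northgate, w=50) cum 340
  y=12 (Midtown, w=30) cum 370
  y=12 (Hillcrest, w=4) cum 374
  y=14 (Westmoor, w=9) cum 383
⇒ y* = 6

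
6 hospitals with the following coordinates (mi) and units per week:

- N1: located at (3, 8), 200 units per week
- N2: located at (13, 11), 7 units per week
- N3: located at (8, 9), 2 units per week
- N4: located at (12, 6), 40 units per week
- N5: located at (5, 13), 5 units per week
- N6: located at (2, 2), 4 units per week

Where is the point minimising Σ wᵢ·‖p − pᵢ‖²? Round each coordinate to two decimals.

(4.73, 7.78)

The minimiser of Σwᵢ‖p−pᵢ‖² is the weighted centroid p* = (Σwᵢpᵢ)/(Σwᵢ).
Σwᵢ = 258.
Σwᵢxᵢ = 200·3 + 7·13 + 2·8 + 40·12 + 5·5 + 4·2 = 1220.
Σwᵢyᵢ = 200·8 + 7·11 + 2·9 + 40·6 + 5·13 + 4·2 = 2008.
x* = 1220/258 = 4.73, y* = 2008/258 = 7.78.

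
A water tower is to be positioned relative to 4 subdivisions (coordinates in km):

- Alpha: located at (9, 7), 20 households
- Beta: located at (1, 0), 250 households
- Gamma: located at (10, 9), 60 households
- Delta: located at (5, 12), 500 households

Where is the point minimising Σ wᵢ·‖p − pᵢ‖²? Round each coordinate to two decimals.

The minimiser of Σwᵢ‖p−pᵢ‖² is the weighted centroid p* = (Σwᵢpᵢ)/(Σwᵢ).
Σwᵢ = 830.
Σwᵢxᵢ = 20·9 + 250·1 + 60·10 + 500·5 = 3530.
Σwᵢyᵢ = 20·7 + 250·0 + 60·9 + 500·12 = 6680.
x* = 3530/830 = 4.25, y* = 6680/830 = 8.05.

(4.25, 8.05)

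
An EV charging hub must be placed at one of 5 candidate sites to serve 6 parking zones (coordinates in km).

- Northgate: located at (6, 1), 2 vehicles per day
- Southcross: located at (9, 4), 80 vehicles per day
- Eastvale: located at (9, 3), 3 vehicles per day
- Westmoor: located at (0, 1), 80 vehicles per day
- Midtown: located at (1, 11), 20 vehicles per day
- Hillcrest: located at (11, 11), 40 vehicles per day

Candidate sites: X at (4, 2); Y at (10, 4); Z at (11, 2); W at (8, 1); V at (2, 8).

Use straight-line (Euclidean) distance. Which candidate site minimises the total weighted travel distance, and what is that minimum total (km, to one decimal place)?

Total weighted distance at each candidate:
  X (4, 2): total = 1426.2
  Y (10, 4): total = 1440.3
  Z (11, 2): total = 1755.9
  W (8, 1): total = 1565.4
  V (2, 8): total = 1712.0
Minimum is at X with total 1426.2 km.

X, total 1426.2 km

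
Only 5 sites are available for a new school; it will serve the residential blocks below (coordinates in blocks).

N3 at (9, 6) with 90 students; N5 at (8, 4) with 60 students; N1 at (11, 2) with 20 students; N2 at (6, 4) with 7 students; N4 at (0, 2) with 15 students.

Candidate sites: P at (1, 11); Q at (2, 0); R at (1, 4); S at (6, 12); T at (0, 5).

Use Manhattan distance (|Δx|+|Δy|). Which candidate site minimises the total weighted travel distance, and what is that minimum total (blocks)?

Total weighted distance at each candidate:
  P (1, 11): total = 2624
  Q (2, 0): total = 2106
  R (1, 4): total = 1640
  S (6, 12): total = 2006
  T (0, 5): total = 1814
Minimum is at R with total 1640 blocks.

R, total 1640 blocks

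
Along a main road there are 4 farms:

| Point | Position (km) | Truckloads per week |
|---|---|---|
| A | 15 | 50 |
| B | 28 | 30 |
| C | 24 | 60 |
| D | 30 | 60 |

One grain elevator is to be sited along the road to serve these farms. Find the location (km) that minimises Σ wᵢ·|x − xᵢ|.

For a sum of weighted absolute distances on a line, the optimum is the weighted median (not the mean). Total weight W = 200; half-weight = 100.
Sort by position and accumulate weight:
  km 15 (A, w=50) → cum 50
  km 24 (C, w=60) → cum 110  ≥ 100 → median here
  km 28 (B, w=30) → cum 140
  km 30 (D, w=60) → cum 200
Optimal location: km 24.

x = 24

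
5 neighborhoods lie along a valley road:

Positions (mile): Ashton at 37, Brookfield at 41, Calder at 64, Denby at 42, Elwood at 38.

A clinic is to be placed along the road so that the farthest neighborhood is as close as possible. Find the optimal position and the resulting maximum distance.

location 50.5, max distance 13.5

The 1-center on a line is the midpoint of the two extreme points: leftmost at 37, rightmost at 64.
Optimal location = (37 + 64)/2 = 50.5; maximum distance = (64 − 37)/2 = 13.5.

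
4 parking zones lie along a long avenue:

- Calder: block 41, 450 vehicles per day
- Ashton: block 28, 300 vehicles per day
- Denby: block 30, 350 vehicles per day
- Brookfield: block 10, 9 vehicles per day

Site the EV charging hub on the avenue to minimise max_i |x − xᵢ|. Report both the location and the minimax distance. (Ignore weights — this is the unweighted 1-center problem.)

The 1-center on a line is the midpoint of the two extreme points: leftmost at 10, rightmost at 41.
Optimal location = (10 + 41)/2 = 25.5; maximum distance = (41 − 10)/2 = 15.5.

location 25.5, max distance 15.5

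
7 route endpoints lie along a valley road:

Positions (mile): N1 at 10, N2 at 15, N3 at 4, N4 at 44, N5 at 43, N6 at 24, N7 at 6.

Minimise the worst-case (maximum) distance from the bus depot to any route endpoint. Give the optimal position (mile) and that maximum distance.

location 24, max distance 20

The 1-center on a line is the midpoint of the two extreme points: leftmost at 4, rightmost at 44.
Optimal location = (4 + 44)/2 = 24; maximum distance = (44 − 4)/2 = 20.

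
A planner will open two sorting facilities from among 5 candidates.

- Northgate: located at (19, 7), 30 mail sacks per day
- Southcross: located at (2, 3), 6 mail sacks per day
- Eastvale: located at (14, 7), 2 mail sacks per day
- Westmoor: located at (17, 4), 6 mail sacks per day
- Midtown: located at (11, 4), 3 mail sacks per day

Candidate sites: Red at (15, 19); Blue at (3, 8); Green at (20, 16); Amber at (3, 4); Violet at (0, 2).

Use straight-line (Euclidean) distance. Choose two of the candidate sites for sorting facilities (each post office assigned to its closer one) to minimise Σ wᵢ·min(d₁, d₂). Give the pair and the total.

{Green, Amber}, total 400.0

Evaluate every pair (each demand assigned to the nearer of the two):
  {Green, Amber}: total = 400.0
  {Green, Violet}: total = 414.5
  {Blue, Green}: total = 424.9
  {Red, Amber}: total = 518.8
  {Red, Green}: total = 536.2
  {Red, Violet}: total = 541.3
  {Red, Blue}: total = 546.4
  {Blue, Amber}: total = 619.5
  {Amber, Violet}: total = 627.7
  {Blue, Violet}: total = 630.6
Best pair: {Green, Amber} with total 400.0.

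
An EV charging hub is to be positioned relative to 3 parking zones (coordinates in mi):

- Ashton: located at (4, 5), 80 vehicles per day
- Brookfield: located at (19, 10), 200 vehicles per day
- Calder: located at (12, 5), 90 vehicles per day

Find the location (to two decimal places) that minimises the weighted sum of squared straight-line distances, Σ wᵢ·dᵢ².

(14.05, 7.70)

The minimiser of Σwᵢ‖p−pᵢ‖² is the weighted centroid p* = (Σwᵢpᵢ)/(Σwᵢ).
Σwᵢ = 370.
Σwᵢxᵢ = 80·4 + 200·19 + 90·12 = 5200.
Σwᵢyᵢ = 80·5 + 200·10 + 90·5 = 2850.
x* = 5200/370 = 14.05, y* = 2850/370 = 7.70.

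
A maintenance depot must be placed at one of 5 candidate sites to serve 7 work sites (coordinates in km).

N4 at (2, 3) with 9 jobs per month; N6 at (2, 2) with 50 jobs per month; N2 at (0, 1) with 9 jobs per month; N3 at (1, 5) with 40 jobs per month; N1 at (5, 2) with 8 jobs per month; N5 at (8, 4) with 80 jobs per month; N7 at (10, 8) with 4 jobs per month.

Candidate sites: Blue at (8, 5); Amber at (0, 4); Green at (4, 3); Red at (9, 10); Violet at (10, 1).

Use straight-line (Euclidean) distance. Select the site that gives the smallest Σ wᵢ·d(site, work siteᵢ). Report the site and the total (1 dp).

Green, total 686.7 km

Total weighted distance at each candidate:
  Blue (8, 5): total = 881.2
  Amber (0, 4): total = 971.3
  Green (4, 3): total = 686.7
  Red (9, 10): total = 1679.6
  Violet (10, 1): total = 1318.5
Minimum is at Green with total 686.7 km.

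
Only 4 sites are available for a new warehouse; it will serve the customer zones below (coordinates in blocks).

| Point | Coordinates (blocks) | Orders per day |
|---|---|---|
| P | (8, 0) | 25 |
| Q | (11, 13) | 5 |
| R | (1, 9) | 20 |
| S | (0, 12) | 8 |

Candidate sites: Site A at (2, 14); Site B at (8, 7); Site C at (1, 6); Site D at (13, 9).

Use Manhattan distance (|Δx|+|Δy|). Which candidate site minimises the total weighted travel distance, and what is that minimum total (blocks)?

Total weighted distance at each candidate:
  Site A (2, 14): total = 702
  Site B (8, 7): total = 504
  Site C (1, 6): total = 526
  Site D (13, 9): total = 748
Minimum is at Site B with total 504 blocks.

Site B, total 504 blocks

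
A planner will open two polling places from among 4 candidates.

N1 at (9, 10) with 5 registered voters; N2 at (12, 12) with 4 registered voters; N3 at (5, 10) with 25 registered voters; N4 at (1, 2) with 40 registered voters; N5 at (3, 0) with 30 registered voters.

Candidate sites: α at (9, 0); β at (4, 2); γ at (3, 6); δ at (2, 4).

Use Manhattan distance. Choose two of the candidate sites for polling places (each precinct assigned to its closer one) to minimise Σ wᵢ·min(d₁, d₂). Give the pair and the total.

{β, γ}, total 470

Evaluate every pair (each demand assigned to the nearer of the two):
  {β, γ}: total = 470
  {γ, δ}: total = 530
  {α, β}: total = 545
  {β, δ}: total = 572
  {α, δ}: total = 605
  {α, γ}: total = 680
Best pair: {β, γ} with total 470.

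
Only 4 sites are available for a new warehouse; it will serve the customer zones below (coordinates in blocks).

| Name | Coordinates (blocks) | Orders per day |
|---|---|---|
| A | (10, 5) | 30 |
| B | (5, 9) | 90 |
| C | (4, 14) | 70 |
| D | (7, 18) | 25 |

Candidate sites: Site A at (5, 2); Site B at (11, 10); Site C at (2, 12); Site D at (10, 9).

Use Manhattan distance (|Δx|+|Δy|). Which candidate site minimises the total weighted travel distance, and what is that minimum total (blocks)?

Site C, total 1545 blocks

Total weighted distance at each candidate:
  Site A (5, 2): total = 2230
  Site B (11, 10): total = 1880
  Site C (2, 12): total = 1545
  Site D (10, 9): total = 1640
Minimum is at Site C with total 1545 blocks.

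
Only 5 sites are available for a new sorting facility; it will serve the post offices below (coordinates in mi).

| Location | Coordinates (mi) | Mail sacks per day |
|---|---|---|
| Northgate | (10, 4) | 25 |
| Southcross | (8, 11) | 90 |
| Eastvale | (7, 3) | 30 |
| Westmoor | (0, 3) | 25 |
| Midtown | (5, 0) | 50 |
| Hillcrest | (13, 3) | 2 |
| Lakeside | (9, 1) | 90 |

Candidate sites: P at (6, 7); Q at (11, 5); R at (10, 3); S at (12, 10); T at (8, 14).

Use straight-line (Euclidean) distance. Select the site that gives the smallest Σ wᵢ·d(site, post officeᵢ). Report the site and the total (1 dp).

R, total 1606.0 mi

Total weighted distance at each candidate:
  P (6, 7): total = 1804.9
  Q (11, 5): total = 1851.4
  R (10, 3): total = 1606.0
  S (12, 10): total = 2612.9
  T (8, 14): total = 3109.9
Minimum is at R with total 1606.0 mi.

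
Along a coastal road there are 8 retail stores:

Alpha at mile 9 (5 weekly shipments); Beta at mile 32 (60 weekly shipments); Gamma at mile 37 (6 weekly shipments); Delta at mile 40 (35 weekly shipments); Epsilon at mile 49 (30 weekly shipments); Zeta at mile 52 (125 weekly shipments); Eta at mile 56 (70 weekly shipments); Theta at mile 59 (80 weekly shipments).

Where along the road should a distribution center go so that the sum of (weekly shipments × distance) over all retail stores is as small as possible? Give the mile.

x = 52

For a sum of weighted absolute distances on a line, the optimum is the weighted median (not the mean). Total weight W = 411; half-weight = 205.5.
Sort by position and accumulate weight:
  mile 9 (Alpha, w=5) → cum 5
  mile 32 (Beta, w=60) → cum 65
  mile 37 (Gamma, w=6) → cum 71
  mile 40 (Delta, w=35) → cum 106
  mile 49 (Epsilon, w=30) → cum 136
  mile 52 (Zeta, w=125) → cum 261  ≥ 205.5 → median here
  mile 56 (Eta, w=70) → cum 331
  mile 59 (Theta, w=80) → cum 411
Optimal location: mile 52.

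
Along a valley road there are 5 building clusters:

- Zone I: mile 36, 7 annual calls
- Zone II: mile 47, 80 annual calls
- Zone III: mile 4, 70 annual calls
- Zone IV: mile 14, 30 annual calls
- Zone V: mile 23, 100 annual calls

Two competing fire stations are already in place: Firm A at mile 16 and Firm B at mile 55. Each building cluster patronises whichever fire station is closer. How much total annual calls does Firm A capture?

200

The indifferent point is the midpoint (16+55)/2 = 35.5; building clusters left of it (closer to Firm A at 16) go to Firm A, those right go to Firm B.
  Zone III at 4 (w=70) → Firm A
  Zone IV at 14 (w=30) → Firm A
  Zone V at 23 (w=100) → Firm A
  Zone I at 36 (w=7) → Firm B
  Zone II at 47 (w=80) → Firm B
Firm A captures 200; Firm B captures 87.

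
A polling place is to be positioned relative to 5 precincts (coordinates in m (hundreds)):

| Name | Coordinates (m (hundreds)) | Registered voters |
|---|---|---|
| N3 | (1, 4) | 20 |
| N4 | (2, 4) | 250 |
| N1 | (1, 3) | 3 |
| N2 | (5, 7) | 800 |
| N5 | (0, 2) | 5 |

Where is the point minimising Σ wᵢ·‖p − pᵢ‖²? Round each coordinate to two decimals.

The minimiser of Σwᵢ‖p−pᵢ‖² is the weighted centroid p* = (Σwᵢpᵢ)/(Σwᵢ).
Σwᵢ = 1078.
Σwᵢxᵢ = 20·1 + 250·2 + 3·1 + 800·5 + 5·0 = 4523.
Σwᵢyᵢ = 20·4 + 250·4 + 3·3 + 800·7 + 5·2 = 6699.
x* = 4523/1078 = 4.20, y* = 6699/1078 = 6.21.

(4.20, 6.21)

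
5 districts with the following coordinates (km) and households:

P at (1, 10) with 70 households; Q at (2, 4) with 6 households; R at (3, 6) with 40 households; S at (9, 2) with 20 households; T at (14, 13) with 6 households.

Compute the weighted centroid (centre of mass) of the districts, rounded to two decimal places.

(3.28, 7.62)

The minimiser of Σwᵢ‖p−pᵢ‖² is the weighted centroid p* = (Σwᵢpᵢ)/(Σwᵢ).
Σwᵢ = 142.
Σwᵢxᵢ = 70·1 + 6·2 + 40·3 + 20·9 + 6·14 = 466.
Σwᵢyᵢ = 70·10 + 6·4 + 40·6 + 20·2 + 6·13 = 1082.
x* = 466/142 = 3.28, y* = 1082/142 = 7.62.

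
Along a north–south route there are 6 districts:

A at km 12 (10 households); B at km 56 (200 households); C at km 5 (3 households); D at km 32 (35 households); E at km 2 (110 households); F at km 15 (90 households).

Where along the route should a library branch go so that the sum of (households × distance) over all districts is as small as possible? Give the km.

For a sum of weighted absolute distances on a line, the optimum is the weighted median (not the mean). Total weight W = 448; half-weight = 224.
Sort by position and accumulate weight:
  km 2 (E, w=110) → cum 110
  km 5 (C, w=3) → cum 113
  km 12 (A, w=10) → cum 123
  km 15 (F, w=90) → cum 213
  km 32 (D, w=35) → cum 248  ≥ 224 → median here
  km 56 (B, w=200) → cum 448
Optimal location: km 32.

x = 32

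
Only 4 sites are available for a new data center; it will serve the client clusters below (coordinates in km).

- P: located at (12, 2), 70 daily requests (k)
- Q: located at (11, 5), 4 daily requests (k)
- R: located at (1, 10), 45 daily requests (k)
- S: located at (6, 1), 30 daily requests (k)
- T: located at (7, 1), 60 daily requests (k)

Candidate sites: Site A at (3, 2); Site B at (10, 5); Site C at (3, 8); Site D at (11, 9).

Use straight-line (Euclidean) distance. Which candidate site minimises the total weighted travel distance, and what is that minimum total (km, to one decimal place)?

Site B, total 1189.4 km

Total weighted distance at each candidate:
  Site A (3, 2): total = 1377.5
  Site B (10, 5): total = 1189.4
  Site C (3, 8): total = 1630.8
  Site D (11, 9): total = 1782.9
Minimum is at Site B with total 1189.4 km.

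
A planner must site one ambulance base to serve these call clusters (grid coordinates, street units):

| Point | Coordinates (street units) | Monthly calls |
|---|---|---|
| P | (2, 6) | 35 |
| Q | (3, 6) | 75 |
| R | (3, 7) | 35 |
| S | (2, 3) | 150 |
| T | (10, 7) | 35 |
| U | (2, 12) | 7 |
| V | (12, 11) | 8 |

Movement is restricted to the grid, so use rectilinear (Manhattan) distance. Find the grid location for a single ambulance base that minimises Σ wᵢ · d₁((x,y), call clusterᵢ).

(2, 6)

Manhattan distance separates: Σwᵢ(|x−xᵢ|+|y−yᵢ|) = Σwᵢ|x−xᵢ| + Σwᵢ|y−yᵢ|, so x and y are optimised independently as 1-D weighted medians.
Total weight W = 345; half = 172.5.
x-coordinate, sorted with cumulative weight:
  x=2 (P, w=35) cum 35
  x=2 (S, w=150) cum 185  ← median
  x=2 (U, w=7) cum 192
  x=3 (Q, w=75) cum 267
  x=3 (R, w=35) cum 302
  x=10 (T, w=35) cum 337
  x=12 (V, w=8) cum 345
⇒ x* = 2
y-coordinate, sorted with cumulative weight:
  y=3 (S, w=150) cum 150
  y=6 (P, w=35) cum 185  ← median
  y=6 (Q, w=75) cum 260
  y=7 (R, w=35) cum 295
  y=7 (T, w=35) cum 330
  y=11 (V, w=8) cum 338
  y=12 (U, w=7) cum 345
⇒ y* = 6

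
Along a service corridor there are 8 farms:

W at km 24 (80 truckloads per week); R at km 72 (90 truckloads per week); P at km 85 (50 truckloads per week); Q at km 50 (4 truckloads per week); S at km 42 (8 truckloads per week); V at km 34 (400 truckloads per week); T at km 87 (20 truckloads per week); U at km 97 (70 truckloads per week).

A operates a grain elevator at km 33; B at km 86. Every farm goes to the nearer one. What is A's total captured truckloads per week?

The indifferent point is the midpoint (33+86)/2 = 59.5; farms left of it (closer to A at 33) go to A, those right go to B.
  W at 24 (w=80) → A
  V at 34 (w=400) → A
  S at 42 (w=8) → A
  Q at 50 (w=4) → A
  R at 72 (w=90) → B
  P at 85 (w=50) → B
  T at 87 (w=20) → B
  U at 97 (w=70) → B
A captures 492; B captures 230.

492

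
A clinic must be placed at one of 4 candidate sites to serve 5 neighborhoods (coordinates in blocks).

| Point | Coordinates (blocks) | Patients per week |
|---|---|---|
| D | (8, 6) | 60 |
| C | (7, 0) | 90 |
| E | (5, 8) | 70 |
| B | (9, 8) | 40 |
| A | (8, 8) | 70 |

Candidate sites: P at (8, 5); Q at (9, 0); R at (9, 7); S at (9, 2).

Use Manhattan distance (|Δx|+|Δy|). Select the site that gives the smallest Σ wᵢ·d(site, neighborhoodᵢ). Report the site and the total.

Total weighted distance at each candidate:
  P (8, 5): total = 1390
  Q (9, 0): total = 2390
  R (9, 7): total = 1460
  S (9, 2): total = 2090
Minimum is at P with total 1390 blocks.

P, total 1390 blocks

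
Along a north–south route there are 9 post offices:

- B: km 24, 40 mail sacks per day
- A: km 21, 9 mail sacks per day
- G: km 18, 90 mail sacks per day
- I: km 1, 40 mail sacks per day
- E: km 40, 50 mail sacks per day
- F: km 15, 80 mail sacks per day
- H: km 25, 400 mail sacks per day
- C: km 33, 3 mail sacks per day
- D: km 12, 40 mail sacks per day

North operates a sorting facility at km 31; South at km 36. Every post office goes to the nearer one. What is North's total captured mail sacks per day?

The indifferent point is the midpoint (31+36)/2 = 33.5; post offices left of it (closer to North at 31) go to North, those right go to South.
  I at 1 (w=40) → North
  D at 12 (w=40) → North
  F at 15 (w=80) → North
  G at 18 (w=90) → North
  A at 21 (w=9) → North
  B at 24 (w=40) → North
  H at 25 (w=400) → North
  C at 33 (w=3) → North
  E at 40 (w=50) → South
North captures 702; South captures 50.

702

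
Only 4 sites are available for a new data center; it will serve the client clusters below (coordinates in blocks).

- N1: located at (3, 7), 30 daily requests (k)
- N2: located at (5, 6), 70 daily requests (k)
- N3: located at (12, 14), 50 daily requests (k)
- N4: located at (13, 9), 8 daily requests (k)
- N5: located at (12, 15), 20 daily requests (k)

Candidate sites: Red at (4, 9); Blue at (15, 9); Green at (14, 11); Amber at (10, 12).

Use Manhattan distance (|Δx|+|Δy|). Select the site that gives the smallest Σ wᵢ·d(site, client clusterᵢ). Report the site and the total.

Red, total 1372 blocks

Total weighted distance at each candidate:
  Red (4, 9): total = 1372
  Blue (15, 9): total = 1926
  Green (14, 11): total = 1824
  Amber (10, 12): total = 1478
Minimum is at Red with total 1372 blocks.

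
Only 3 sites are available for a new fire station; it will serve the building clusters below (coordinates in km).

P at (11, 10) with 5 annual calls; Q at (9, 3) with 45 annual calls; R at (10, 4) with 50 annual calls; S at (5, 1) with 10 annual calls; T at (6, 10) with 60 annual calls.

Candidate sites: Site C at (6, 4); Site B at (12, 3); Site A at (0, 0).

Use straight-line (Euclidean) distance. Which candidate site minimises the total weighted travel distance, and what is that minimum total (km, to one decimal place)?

Total weighted distance at each candidate:
  Site C (6, 4): total = 773.0
  Site B (12, 3): total = 908.1
  Site A (0, 0): total = 1790.5
Minimum is at Site C with total 773.0 km.

Site C, total 773.0 km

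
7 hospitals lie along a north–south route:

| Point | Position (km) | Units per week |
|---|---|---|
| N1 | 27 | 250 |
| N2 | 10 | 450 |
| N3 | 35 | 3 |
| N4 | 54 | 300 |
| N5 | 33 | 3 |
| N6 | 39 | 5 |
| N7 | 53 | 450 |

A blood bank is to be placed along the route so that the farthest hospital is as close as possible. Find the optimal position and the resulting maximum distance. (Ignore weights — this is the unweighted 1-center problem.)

location 32, max distance 22

The 1-center on a line is the midpoint of the two extreme points: leftmost at 10, rightmost at 54.
Optimal location = (10 + 54)/2 = 32; maximum distance = (54 − 10)/2 = 22.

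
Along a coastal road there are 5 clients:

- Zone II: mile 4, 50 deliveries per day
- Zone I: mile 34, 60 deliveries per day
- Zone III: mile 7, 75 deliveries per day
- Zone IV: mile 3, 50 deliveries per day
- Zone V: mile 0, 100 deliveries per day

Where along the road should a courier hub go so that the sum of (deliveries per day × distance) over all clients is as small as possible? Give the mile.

x = 4

For a sum of weighted absolute distances on a line, the optimum is the weighted median (not the mean). Total weight W = 335; half-weight = 167.5.
Sort by position and accumulate weight:
  mile 0 (Zone V, w=100) → cum 100
  mile 3 (Zone IV, w=50) → cum 150
  mile 4 (Zone II, w=50) → cum 200  ≥ 167.5 → median here
  mile 7 (Zone III, w=75) → cum 275
  mile 34 (Zone I, w=60) → cum 335
Optimal location: mile 4.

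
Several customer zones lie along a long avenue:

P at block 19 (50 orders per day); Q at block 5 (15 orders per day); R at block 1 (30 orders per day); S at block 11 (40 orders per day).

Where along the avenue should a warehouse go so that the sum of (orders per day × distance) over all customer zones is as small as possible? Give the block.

For a sum of weighted absolute distances on a line, the optimum is the weighted median (not the mean). Total weight W = 135; half-weight = 67.5.
Sort by position and accumulate weight:
  block 1 (R, w=30) → cum 30
  block 5 (Q, w=15) → cum 45
  block 11 (S, w=40) → cum 85  ≥ 67.5 → median here
  block 19 (P, w=50) → cum 135
Optimal location: block 11.

x = 11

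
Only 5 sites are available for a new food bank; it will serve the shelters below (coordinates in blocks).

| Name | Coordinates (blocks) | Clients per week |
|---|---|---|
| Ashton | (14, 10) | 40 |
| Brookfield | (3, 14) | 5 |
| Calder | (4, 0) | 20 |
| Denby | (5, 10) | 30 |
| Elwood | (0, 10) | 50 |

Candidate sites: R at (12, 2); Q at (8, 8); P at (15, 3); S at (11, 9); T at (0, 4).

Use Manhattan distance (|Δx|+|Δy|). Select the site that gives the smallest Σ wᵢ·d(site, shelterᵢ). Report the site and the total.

Q, total 1265 blocks

Total weighted distance at each candidate:
  R (12, 2): total = 2155
  Q (8, 8): total = 1265
  P (15, 3): total = 2325
  S (11, 9): total = 1355
  T (0, 4): total = 1655
Minimum is at Q with total 1265 blocks.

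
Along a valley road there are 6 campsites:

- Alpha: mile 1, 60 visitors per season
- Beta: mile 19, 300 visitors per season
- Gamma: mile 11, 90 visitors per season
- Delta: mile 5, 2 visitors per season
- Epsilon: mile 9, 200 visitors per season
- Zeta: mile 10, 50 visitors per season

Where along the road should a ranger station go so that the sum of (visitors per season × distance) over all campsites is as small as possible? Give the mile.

For a sum of weighted absolute distances on a line, the optimum is the weighted median (not the mean). Total weight W = 702; half-weight = 351.
Sort by position and accumulate weight:
  mile 1 (Alpha, w=60) → cum 60
  mile 5 (Delta, w=2) → cum 62
  mile 9 (Epsilon, w=200) → cum 262
  mile 10 (Zeta, w=50) → cum 312
  mile 11 (Gamma, w=90) → cum 402  ≥ 351 → median here
  mile 19 (Beta, w=300) → cum 702
Optimal location: mile 11.

x = 11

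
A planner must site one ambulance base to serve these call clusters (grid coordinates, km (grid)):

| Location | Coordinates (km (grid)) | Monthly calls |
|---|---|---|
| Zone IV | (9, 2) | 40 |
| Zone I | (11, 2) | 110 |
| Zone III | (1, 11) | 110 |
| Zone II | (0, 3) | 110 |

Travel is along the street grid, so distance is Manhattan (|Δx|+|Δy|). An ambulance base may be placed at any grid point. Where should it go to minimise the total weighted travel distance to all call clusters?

Manhattan distance separates: Σwᵢ(|x−xᵢ|+|y−yᵢ|) = Σwᵢ|x−xᵢ| + Σwᵢ|y−yᵢ|, so x and y are optimised independently as 1-D weighted medians.
Total weight W = 370; half = 185.
x-coordinate, sorted with cumulative weight:
  x=0 (Zone II, w=110) cum 110
  x=1 (Zone III, w=110) cum 220  ← median
  x=9 (Zone IV, w=40) cum 260
  x=11 (Zone I, w=110) cum 370
⇒ x* = 1
y-coordinate, sorted with cumulative weight:
  y=2 (Zone IV, w=40) cum 40
  y=2 (Zone I, w=110) cum 150
  y=3 (Zone II, w=110) cum 260  ← median
  y=11 (Zone III, w=110) cum 370
⇒ y* = 3

(1, 3)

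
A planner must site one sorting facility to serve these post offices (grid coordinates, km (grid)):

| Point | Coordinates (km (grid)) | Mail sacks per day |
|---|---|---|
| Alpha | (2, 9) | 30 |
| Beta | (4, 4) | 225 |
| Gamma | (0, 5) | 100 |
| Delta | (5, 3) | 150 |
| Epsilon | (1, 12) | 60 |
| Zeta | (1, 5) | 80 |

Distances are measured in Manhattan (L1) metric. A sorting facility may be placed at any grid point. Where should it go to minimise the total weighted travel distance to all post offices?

Manhattan distance separates: Σwᵢ(|x−xᵢ|+|y−yᵢ|) = Σwᵢ|x−xᵢ| + Σwᵢ|y−yᵢ|, so x and y are optimised independently as 1-D weighted medians.
Total weight W = 645; half = 322.5.
x-coordinate, sorted with cumulative weight:
  x=0 (Gamma, w=100) cum 100
  x=1 (Epsilon, w=60) cum 160
  x=1 (Zeta, w=80) cum 240
  x=2 (Alpha, w=30) cum 270
  x=4 (Beta, w=225) cum 495  ← median
  x=5 (Delta, w=150) cum 645
⇒ x* = 4
y-coordinate, sorted with cumulative weight:
  y=3 (Delta, w=150) cum 150
  y=4 (Beta, w=225) cum 375  ← median
  y=5 (Gamma, w=100) cum 475
  y=5 (Zeta, w=80) cum 555
  y=9 (Alpha, w=30) cum 585
  y=12 (Epsilon, w=60) cum 645
⇒ y* = 4

(4, 4)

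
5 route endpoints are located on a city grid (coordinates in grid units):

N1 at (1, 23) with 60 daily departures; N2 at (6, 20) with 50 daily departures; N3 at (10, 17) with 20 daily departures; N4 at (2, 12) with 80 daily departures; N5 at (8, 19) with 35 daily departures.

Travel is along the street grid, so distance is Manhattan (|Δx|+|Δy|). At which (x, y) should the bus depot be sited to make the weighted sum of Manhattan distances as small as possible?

Manhattan distance separates: Σwᵢ(|x−xᵢ|+|y−yᵢ|) = Σwᵢ|x−xᵢ| + Σwᵢ|y−yᵢ|, so x and y are optimised independently as 1-D weighted medians.
Total weight W = 245; half = 122.5.
x-coordinate, sorted with cumulative weight:
  x=1 (N1, w=60) cum 60
  x=2 (N4, w=80) cum 140  ← median
  x=6 (N2, w=50) cum 190
  x=8 (N5, w=35) cum 225
  x=10 (N3, w=20) cum 245
⇒ x* = 2
y-coordinate, sorted with cumulative weight:
  y=12 (N4, w=80) cum 80
  y=17 (N3, w=20) cum 100
  y=19 (N5, w=35) cum 135  ← median
  y=20 (N2, w=50) cum 185
  y=23 (N1, w=60) cum 245
⇒ y* = 19

(2, 19)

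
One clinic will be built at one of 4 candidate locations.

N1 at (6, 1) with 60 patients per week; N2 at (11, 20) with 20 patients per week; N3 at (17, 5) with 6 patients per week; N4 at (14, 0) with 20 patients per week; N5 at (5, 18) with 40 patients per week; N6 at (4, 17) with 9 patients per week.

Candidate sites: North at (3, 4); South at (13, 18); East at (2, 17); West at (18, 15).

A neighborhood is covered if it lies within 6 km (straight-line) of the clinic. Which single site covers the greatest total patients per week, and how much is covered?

North, covering 60

Coverage radius r = 6 km; a point is covered iff (Δx)²+(Δy)² ≤ 6² = 36.
  North (3, 4): covers {N1} → 60
  South (13, 18): covers {N2} → 20
  East (2, 17): covers {N5, N6} → 49
  West (18, 15): covers {none} → 0
Maximum coverage at North: 60 patients per week.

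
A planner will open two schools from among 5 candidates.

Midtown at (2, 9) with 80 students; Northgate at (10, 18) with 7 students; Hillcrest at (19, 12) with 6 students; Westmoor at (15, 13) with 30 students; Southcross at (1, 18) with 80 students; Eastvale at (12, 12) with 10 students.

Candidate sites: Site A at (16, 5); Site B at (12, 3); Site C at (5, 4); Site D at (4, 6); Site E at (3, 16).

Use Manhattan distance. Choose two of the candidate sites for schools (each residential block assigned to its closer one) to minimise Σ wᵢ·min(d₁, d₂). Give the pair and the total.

Evaluate every pair (each demand assigned to the nearer of the two):
  {Site A, Site E}: total = 1463
  {Site D, Site E}: total = 1483
  {Site B, Site E}: total = 1599
  {Site C, Site E}: total = 1723
  {Site A, Site D}: total = 2166
  {Site B, Site D}: total = 2295
  {Site C, Site D}: total = 2532
  {Site A, Site C}: total = 2653
  {Site B, Site C}: total = 2775
  {Site A, Site B}: total = 3899
Best pair: {Site A, Site E} with total 1463.

{Site A, Site E}, total 1463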